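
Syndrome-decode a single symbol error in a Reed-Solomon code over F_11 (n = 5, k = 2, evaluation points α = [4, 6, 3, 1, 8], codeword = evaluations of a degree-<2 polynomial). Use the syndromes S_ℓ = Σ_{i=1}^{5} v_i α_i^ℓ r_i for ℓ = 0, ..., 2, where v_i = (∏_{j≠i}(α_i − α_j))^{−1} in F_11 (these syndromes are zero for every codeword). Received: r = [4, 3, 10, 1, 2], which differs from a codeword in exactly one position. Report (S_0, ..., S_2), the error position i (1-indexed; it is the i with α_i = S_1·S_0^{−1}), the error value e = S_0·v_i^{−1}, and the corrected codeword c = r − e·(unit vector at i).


S = (1, 1, 1), error at position 4, error magnitude e = 1, c = [4, 3, 10, 0, 2].

Step 1: column multipliers v_i = (∏_{j≠i}(α_i − α_j))^{−1} mod 11.
  i = 1 (α = 4): (4−6)(4−3)(4−1)(4−8) = (−2)·1·3·(−4) = 24 ≡ 2, so v_1 = 2^{−1} = 6 (mod 11).
  i = 2 (α = 6): (6−4)(6−3)(6−1)(6−8) = 2·3·5·(−2) = −60 ≡ 6, so v_2 = 6^{−1} = 2 (mod 11).
  i = 3 (α = 3): (3−4)(3−6)(3−1)(3−8) = (−1)·(−3)·2·(−5) = −30 ≡ 3, so v_3 = 3^{−1} = 4 (mod 11).
  i = 4 (α = 1): (1−4)(1−6)(1−3)(1−8) = (−3)·(−5)·(−2)·(−7) = 210 ≡ 1, so v_4 = 1^{−1} = 1 (mod 11).
  i = 5 (α = 8): (8−4)(8−6)(8−3)(8−1) = 4·2·5·7 = 280 ≡ 5, so v_5 = 5^{−1} = 9 (mod 11).
  v = [6, 2, 4, 1, 9].
Step 2: syndromes of r = [4, 3, 10, 1, 2] (all sums mod 11).
  S_0 = Σ v_i r_i = 6·4 + 2·3 + 4·10 + 1·1 + 9·2 = 89 ≡ 1.
  S_1 = Σ v_i α_i r_i = 6·4·4 + 2·6·3 + 4·3·10 + 1·1·1 + 9·8·2 = 397 ≡ 1.
  α_i^2 mod 11 = [5, 3, 9, 1, 9].
  S_2 = Σ v_i α_i^2 r_i = 6·5·4 + 2·3·3 + 4·9·10 + 1·1·1 + 9·9·2 = 661 ≡ 1.
  S = (1, 1, 1) ≠ 0, so r is not a codeword (an error is present).
Step 3: locate the error. For a single error e at position i, S_ℓ = v_i·e·α_i^ℓ, so α_err = S_1/S_0.
  S_0^{−1} = 1^{−1} = 1 (mod 11), so α_err = 1·1 = 1 ≡ 1 = α_4. Error position i = 4.
  Consistency check: S_2/S_1 = 1·1 = 1 ≡ 1 = α_err ✓ (single-error assumption holds).
Step 4: error magnitude e = S_0/v_4 = S_0·∏_{j≠4}(α_4 − α_j) = 1·1 = 1 ≡ 1 (mod 11).
Step 5: correct position 4: c_4 = r_4 − e = 1 − 1 ≡ 0 (mod 11). Hence c = [4, 3, 10, 0, 2].
  Check: interpolating c through the α_i gives m(x) = 6 + 5·x (degree < 2) with m(α_i) = c_i for every i, so c is indeed a codeword.


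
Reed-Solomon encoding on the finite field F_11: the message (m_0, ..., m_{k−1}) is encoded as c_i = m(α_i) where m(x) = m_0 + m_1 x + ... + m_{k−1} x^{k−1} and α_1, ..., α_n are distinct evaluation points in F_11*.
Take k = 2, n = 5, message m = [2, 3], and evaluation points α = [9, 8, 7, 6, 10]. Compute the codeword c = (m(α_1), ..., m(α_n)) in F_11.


c = [7, 4, 1, 9, 10]

Message polynomial: m(x) = 2 + 3·x (mod 11).
For each evaluation point α_i, compute m(α_i) mod 11:
  α_1 = 9: Horner steps 3 → 7, so m(9) = 7.
  α_2 = 8: Horner steps 3 → 4, so m(8) = 4.
  α_3 = 7: Horner steps 3 → 1, so m(7) = 1.
  α_4 = 6: Horner steps 3 → 9, so m(6) = 9.
  α_5 = 10: Horner steps 3 → 10, so m(10) = 10.
Codeword c = [7, 4, 1, 9, 10] ∈ F_11^5.


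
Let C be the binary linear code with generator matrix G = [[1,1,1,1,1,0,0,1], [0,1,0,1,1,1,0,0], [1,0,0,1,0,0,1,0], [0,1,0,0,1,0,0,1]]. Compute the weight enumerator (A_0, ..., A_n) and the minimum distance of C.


Weight distribution: A_0 = 1, A_2 = 1, A_3 = 4, A_4 = 3, A_5 = 4, A_6 = 3. Minimum distance d = 2.

Enumerate all 2^4 = 16 messages m ∈ F_2^4.
For each, compute codeword c = mG in F_2^8, then tally its weight.
  m = 0000 → c = 00000000, weight = 0.
  m = 1000 → c = 11111001, weight = 6.
  m = 0100 → c = 01011100, weight = 4.
  m = 1100 → c = 10100101, weight = 4.
  m = 0010 → c = 10010010, weight = 3.
  m = 1010 → c = 01101011, weight = 5.
  m = 0110 → c = 11001110, weight = 5.
  m = 1110 → c = 00110111, weight = 5.
  m = 0001 → c = 01001001, weight = 3.
  m = 1001 → c = 10110000, weight = 3.
  m = 0101 → c = 00010101, weight = 3.
  m = 1101 → c = 11101100, weight = 5.
  m = 0011 → c = 11011011, weight = 6.
  m = 1011 → c = 00100010, weight = 2.
  m = 0111 → c = 10000111, weight = 4.
  m = 1111 → c = 01111110, weight = 6.
Tally weights:
  weight 0: 1 codewords.
  weight 2: 1 codewords.
  weight 3: 4 codewords.
  weight 4: 3 codewords.
  weight 5: 4 codewords.
  weight 6: 3 codewords.
Minimum distance d = smallest w > 0 with A_w > 0 = 2.
Sanity: Σ A_w = 16 = 2^4 = 16 ✓.


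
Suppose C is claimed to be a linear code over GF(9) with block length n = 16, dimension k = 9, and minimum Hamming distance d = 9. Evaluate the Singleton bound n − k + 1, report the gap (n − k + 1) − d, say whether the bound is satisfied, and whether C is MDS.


Singleton RHS = n − k + 1 = 8, slack = -1, bound violated (no such code; not MDS).

Singleton bound: d ≤ n − k + 1.
Here n = 16, k = 9, so n − k + 1 = 8.
Given d = 9, check d ≤ 8: NO.
Slack = (n − k + 1) − d = -1.
The slack is negative: d = 9 exceeds n − k + 1 = 8 by 1, so the Singleton bound is violated and no linear [16, 9, 9]_9 code can exist. In particular it is not MDS (MDS requires d = n − k + 1 exactly).
Description: the claimed parameters are [16, 9, 9]_9; such a code would be impossible (violates the Singleton bound).


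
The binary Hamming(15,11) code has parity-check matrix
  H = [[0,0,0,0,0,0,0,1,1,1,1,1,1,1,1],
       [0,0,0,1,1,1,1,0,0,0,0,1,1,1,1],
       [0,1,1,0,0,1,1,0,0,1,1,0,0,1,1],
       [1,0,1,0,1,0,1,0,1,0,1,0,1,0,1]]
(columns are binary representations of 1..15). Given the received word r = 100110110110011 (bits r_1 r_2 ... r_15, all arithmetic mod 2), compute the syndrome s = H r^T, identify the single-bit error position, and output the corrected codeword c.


s = (1, 1, 1, 1)^T, error position = 15, corrected codeword c = 100110110110010

Compute s = H r^T mod 2 one row at a time:
  s_1 = 1 + 0 + 1 + 1 + 0 + 0 + 1 + 1 = 5 ≡ 1 (mod 2).
  s_2 = 1 + 1 + 0 + 1 + 0 + 0 + 1 + 1 = 5 ≡ 1 (mod 2).
  s_3 = 0 + 0 + 0 + 1 + 1 + 1 + 1 + 1 = 5 ≡ 1 (mod 2).
  s_4 = 1 + 0 + 1 + 1 + 0 + 1 + 0 + 1 = 5 ≡ 1 (mod 2).
s = (1, 1, 1, 1)^T — this equals column 15 of H (binary 1111), so error is at position 15.
Correct: flip bit 15 of r = 100110110110011 to get c = 100110110110010.


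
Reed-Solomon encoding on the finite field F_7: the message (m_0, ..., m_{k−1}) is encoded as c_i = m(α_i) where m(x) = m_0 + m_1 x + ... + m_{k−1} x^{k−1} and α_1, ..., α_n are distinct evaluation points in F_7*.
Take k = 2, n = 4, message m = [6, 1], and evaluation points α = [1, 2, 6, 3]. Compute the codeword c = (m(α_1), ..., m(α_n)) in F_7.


c = [0, 1, 5, 2]

Message polynomial: m(x) = 6 + 1·x (mod 7).
For each evaluation point α_i, compute m(α_i) mod 7:
  α_1 = 1: Horner steps 1 → 0, so m(1) = 0.
  α_2 = 2: Horner steps 1 → 1, so m(2) = 1.
  α_3 = 6: Horner steps 1 → 5, so m(6) = 5.
  α_4 = 3: Horner steps 1 → 2, so m(3) = 2.
Codeword c = [0, 1, 5, 2] ∈ F_7^4.


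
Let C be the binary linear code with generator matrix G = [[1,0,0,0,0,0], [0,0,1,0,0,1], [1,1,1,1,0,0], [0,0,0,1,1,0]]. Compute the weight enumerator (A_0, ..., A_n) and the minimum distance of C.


Weight distribution: A_0 = 1, A_1 = 1, A_2 = 2, A_3 = 6, A_4 = 5, A_5 = 1. Minimum distance d = 1.

Enumerate all 2^4 = 16 messages m ∈ F_2^4.
For each, compute codeword c = mG in F_2^6, then tally its weight.
  m = 0000 → c = 000000, weight = 0.
  m = 1000 → c = 100000, weight = 1.
  m = 0100 → c = 001001, weight = 2.
  m = 1100 → c = 101001, weight = 3.
  m = 0010 → c = 111100, weight = 4.
  m = 1010 → c = 011100, weight = 3.
  m = 0110 → c = 110101, weight = 4.
  m = 1110 → c = 010101, weight = 3.
  m = 0001 → c = 000110, weight = 2.
  m = 1001 → c = 100110, weight = 3.
  m = 0101 → c = 001111, weight = 4.
  m = 1101 → c = 101111, weight = 5.
  m = 0011 → c = 111010, weight = 4.
  m = 1011 → c = 011010, weight = 3.
  m = 0111 → c = 110011, weight = 4.
  m = 1111 → c = 010011, weight = 3.
Tally weights:
  weight 0: 1 codewords.
  weight 1: 1 codewords.
  weight 2: 2 codewords.
  weight 3: 6 codewords.
  weight 4: 5 codewords.
  weight 5: 1 codewords.
Minimum distance d = smallest w > 0 with A_w > 0 = 1.
Sanity: Σ A_w = 16 = 2^4 = 16 ✓.


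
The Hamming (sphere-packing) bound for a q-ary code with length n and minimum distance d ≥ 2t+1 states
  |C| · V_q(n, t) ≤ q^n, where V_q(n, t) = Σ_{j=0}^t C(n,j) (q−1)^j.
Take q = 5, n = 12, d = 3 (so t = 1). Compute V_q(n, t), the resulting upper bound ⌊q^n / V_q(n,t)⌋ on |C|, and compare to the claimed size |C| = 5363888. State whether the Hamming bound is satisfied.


V_q(n, t) = 49, q^n = 244140625, Hamming bound = 4982461, |C| = 5363888 > bound (violated).

Step 1: Compute V_q(n, t) = Σ_{j=0}^1 C(n, j) (q−1)^j.
  j = 0: C(12,0)·(4)^0 = 1·1 = 1.
  j = 1: C(12,1)·(4)^1 = 12·4 = 48.
  V_q(n, t) = 1 + 48 = 49.
Step 2: q^n = 5^12 = 244140625.
Step 3: Hamming bound ⌊q^n / V_q(n,t)⌋ = ⌊244140625/49⌋ = 4982461.
Step 4: Compare |C| = 5363888 to 4982461: violated.
The claimed |C| lies above the Hamming bound, so no 5-ary code of length 12 with d ≥ 3 can have 5363888 codewords.


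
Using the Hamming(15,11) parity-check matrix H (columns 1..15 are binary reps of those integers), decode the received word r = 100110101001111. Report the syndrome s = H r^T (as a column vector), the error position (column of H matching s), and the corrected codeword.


s = (1, 1, 1, 0)^T, error position = 14, corrected codeword c = 100110101001101

Compute s = H r^T mod 2 one row at a time:
  s_1 = 0 + 1 + 0 + 0 + 1 + 1 + 1 + 1 = 5 ≡ 1 (mod 2).
  s_2 = 1 + 1 + 0 + 1 + 1 + 1 + 1 + 1 = 7 ≡ 1 (mod 2).
  s_3 = 0 + 0 + 0 + 1 + 0 + 0 + 1 + 1 = 3 ≡ 1 (mod 2).
  s_4 = 1 + 0 + 1 + 1 + 1 + 0 + 1 + 1 = 6 ≡ 0 (mod 2).
s = (1, 1, 1, 0)^T — this equals column 14 of H (binary 1110), so error is at position 14.
Correct: flip bit 14 of r = 100110101001111 to get c = 100110101001101.


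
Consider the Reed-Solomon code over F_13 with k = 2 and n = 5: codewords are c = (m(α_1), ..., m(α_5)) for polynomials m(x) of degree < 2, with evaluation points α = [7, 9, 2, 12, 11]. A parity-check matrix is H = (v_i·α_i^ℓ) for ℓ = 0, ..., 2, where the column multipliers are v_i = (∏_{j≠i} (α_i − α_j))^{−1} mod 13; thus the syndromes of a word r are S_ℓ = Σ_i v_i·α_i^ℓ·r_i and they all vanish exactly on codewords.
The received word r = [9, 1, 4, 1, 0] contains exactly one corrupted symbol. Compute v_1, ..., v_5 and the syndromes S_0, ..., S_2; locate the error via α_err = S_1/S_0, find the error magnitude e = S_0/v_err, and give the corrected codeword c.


S = (7, 11, 8), error at position 2, error magnitude e = 3, c = [9, 11, 4, 1, 0].

Step 1: column multipliers v_i = (∏_{j≠i}(α_i − α_j))^{−1} mod 13.
  i = 1 (α = 7): (7−9)(7−2)(7−12)(7−11) = (−2)·5·(−5)·(−4) = −200 ≡ 8, so v_1 = 8^{−1} = 5 (mod 13).
  i = 2 (α = 9): (9−7)(9−2)(9−12)(9−11) = 2·7·(−3)·(−2) = 84 ≡ 6, so v_2 = 6^{−1} = 11 (mod 13).
  i = 3 (α = 2): (2−7)(2−9)(2−12)(2−11) = (−5)·(−7)·(−10)·(−9) = 3150 ≡ 4, so v_3 = 4^{−1} = 10 (mod 13).
  i = 4 (α = 12): (12−7)(12−9)(12−2)(12−11) = 5·3·10·1 = 150 ≡ 7, so v_4 = 7^{−1} = 2 (mod 13).
  i = 5 (α = 11): (11−7)(11−9)(11−2)(11−12) = 4·2·9·(−1) = −72 ≡ 6, so v_5 = 6^{−1} = 11 (mod 13).
  v = [5, 11, 10, 2, 11].
Step 2: syndromes of r = [9, 1, 4, 1, 0] (all sums mod 13).
  S_0 = Σ v_i r_i = 5·9 + 11·1 + 10·4 + 2·1 + 11·0 = 98 ≡ 7.
  S_1 = Σ v_i α_i r_i = 5·7·9 + 11·9·1 + 10·2·4 + 2·12·1 + 11·11·0 = 518 ≡ 11.
  α_i^2 mod 13 = [10, 3, 4, 1, 4].
  S_2 = Σ v_i α_i^2 r_i = 5·10·9 + 11·3·1 + 10·4·4 + 2·1·1 + 11·4·0 = 645 ≡ 8.
  S = (7, 11, 8) ≠ 0, so r is not a codeword (an error is present).
Step 3: locate the error. For a single error e at position i, S_ℓ = v_i·e·α_i^ℓ, so α_err = S_1/S_0.
  S_0^{−1} = 7^{−1} = 2 (mod 13), so α_err = 11·2 = 22 ≡ 9 = α_2. Error position i = 2.
  Consistency check: S_2/S_1 = 8·6 = 48 ≡ 9 = α_err ✓ (single-error assumption holds).
Step 4: error magnitude e = S_0/v_2 = S_0·∏_{j≠2}(α_2 − α_j) = 7·6 = 42 ≡ 3 (mod 13).
Step 5: correct position 2: c_2 = r_2 − e = 1 − 3 ≡ 11 (mod 13). Hence c = [9, 11, 4, 1, 0].
  Check: interpolating c through the α_i gives m(x) = 2 + 1·x (degree < 2) with m(α_i) = c_i for every i, so c is indeed a codeword.


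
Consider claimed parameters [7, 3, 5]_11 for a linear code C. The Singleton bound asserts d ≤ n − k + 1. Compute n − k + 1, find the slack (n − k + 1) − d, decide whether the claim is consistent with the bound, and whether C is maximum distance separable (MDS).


Singleton RHS = n − k + 1 = 5, slack = 0, bound satisfied, MDS.

Singleton bound: d ≤ n − k + 1.
Here n = 7, k = 3, so n − k + 1 = 5.
Given d = 5, check d ≤ 5: YES.
Slack = (n − k + 1) − d = 0.
The code is MDS (slack = 0).
Description: the claimed parameters are [7, 3, 5]_11; such a code would be MDS (meets Singleton bound).


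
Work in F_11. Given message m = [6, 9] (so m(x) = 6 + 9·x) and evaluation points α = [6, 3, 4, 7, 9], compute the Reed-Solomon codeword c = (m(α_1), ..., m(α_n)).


c = [5, 0, 9, 3, 10]

Message polynomial: m(x) = 6 + 9·x (mod 11).
For each evaluation point α_i, compute m(α_i) mod 11:
  α_1 = 6: Horner steps 9 → 5, so m(6) = 5.
  α_2 = 3: Horner steps 9 → 0, so m(3) = 0.
  α_3 = 4: Horner steps 9 → 9, so m(4) = 9.
  α_4 = 7: Horner steps 9 → 3, so m(7) = 3.
  α_5 = 9: Horner steps 9 → 10, so m(9) = 10.
Codeword c = [5, 0, 9, 3, 10] ∈ F_11^5.


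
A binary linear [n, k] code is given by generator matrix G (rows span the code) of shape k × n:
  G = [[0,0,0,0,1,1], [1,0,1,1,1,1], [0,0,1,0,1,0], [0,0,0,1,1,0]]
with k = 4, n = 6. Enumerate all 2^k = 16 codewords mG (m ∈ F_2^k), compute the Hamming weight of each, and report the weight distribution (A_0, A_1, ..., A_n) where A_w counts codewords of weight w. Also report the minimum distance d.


Weight distribution: A_0 = 1, A_1 = 1, A_2 = 6, A_3 = 6, A_4 = 1, A_5 = 1. Minimum distance d = 1.

Enumerate all 2^4 = 16 messages m ∈ F_2^4.
For each, compute codeword c = mG in F_2^6, then tally its weight.
  m = 0000 → c = 000000, weight = 0.
  m = 1000 → c = 000011, weight = 2.
  m = 0100 → c = 101111, weight = 5.
  m = 1100 → c = 101100, weight = 3.
  m = 0010 → c = 001010, weight = 2.
  m = 1010 → c = 001001, weight = 2.
  m = 0110 → c = 100101, weight = 3.
  m = 1110 → c = 100110, weight = 3.
  m = 0001 → c = 000110, weight = 2.
  m = 1001 → c = 000101, weight = 2.
  m = 0101 → c = 101001, weight = 3.
  m = 1101 → c = 101010, weight = 3.
  m = 0011 → c = 001100, weight = 2.
  m = 1011 → c = 001111, weight = 4.
  m = 0111 → c = 100011, weight = 3.
  m = 1111 → c = 100000, weight = 1.
Tally weights:
  weight 0: 1 codewords.
  weight 1: 1 codewords.
  weight 2: 6 codewords.
  weight 3: 6 codewords.
  weight 4: 1 codewords.
  weight 5: 1 codewords.
Minimum distance d = smallest w > 0 with A_w > 0 = 1.
Sanity: Σ A_w = 16 = 2^4 = 16 ✓.


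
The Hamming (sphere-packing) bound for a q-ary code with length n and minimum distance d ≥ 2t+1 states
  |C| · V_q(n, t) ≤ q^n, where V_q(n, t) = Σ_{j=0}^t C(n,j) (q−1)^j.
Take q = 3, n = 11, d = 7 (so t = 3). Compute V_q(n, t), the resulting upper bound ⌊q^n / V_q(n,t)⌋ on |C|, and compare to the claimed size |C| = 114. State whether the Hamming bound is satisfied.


V_q(n, t) = 1563, q^n = 177147, Hamming bound = 113, |C| = 114 > bound (violated).

Step 1: Compute V_q(n, t) = Σ_{j=0}^3 C(n, j) (q−1)^j.
  j = 0: C(11,0)·(2)^0 = 1·1 = 1.
  j = 1: C(11,1)·(2)^1 = 11·2 = 22.
  j = 2: C(11,2)·(2)^2 = 55·4 = 220.
  j = 3: C(11,3)·(2)^3 = 165·8 = 1320.
  V_q(n, t) = 1 + 22 + 220 + 1320 = 1563.
Step 2: q^n = 3^11 = 177147.
Step 3: Hamming bound ⌊q^n / V_q(n,t)⌋ = ⌊177147/1563⌋ = 113.
Step 4: Compare |C| = 114 to 113: violated.
The claimed |C| lies above the Hamming bound, so no 3-ary code of length 11 with d ≥ 7 can have 114 codewords.


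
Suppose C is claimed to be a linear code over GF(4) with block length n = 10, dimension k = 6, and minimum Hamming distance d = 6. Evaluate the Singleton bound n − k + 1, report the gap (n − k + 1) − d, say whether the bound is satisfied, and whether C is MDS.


Singleton RHS = n − k + 1 = 5, slack = -1, bound violated (no such code; not MDS).

Singleton bound: d ≤ n − k + 1.
Here n = 10, k = 6, so n − k + 1 = 5.
Given d = 6, check d ≤ 5: NO.
Slack = (n − k + 1) − d = -1.
The slack is negative: d = 6 exceeds n − k + 1 = 5 by 1, so the Singleton bound is violated and no linear [10, 6, 6]_4 code can exist. In particular it is not MDS (MDS requires d = n − k + 1 exactly).
Description: the claimed parameters are [10, 6, 6]_4; such a code would be impossible (violates the Singleton bound).


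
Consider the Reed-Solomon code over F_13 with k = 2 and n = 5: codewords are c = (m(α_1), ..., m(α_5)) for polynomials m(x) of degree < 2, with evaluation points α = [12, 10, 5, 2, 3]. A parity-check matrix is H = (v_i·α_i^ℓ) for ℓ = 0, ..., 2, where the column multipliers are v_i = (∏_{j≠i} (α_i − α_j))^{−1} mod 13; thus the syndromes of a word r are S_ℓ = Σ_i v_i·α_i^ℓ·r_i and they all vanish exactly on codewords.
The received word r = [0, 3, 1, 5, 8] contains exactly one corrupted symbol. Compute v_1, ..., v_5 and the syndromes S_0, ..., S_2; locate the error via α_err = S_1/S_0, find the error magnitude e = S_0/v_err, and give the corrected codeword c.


S = (9, 4, 9), error at position 1, error magnitude e = 4, c = [9, 3, 1, 5, 8].

Step 1: column multipliers v_i = (∏_{j≠i}(α_i − α_j))^{−1} mod 13.
  i = 1 (α = 12): (12−10)(12−5)(12−2)(12−3) = 2·7·10·9 = 1260 ≡ 12, so v_1 = 12^{−1} = 12 (mod 13).
  i = 2 (α = 10): (10−12)(10−5)(10−2)(10−3) = (−2)·5·8·7 = −560 ≡ 12, so v_2 = 12^{−1} = 12 (mod 13).
  i = 3 (α = 5): (5−12)(5−10)(5−2)(5−3) = (−7)·(−5)·3·2 = 210 ≡ 2, so v_3 = 2^{−1} = 7 (mod 13).
  i = 4 (α = 2): (2−12)(2−10)(2−5)(2−3) = (−10)·(−8)·(−3)·(−1) = 240 ≡ 6, so v_4 = 6^{−1} = 11 (mod 13).
  i = 5 (α = 3): (3−12)(3−10)(3−5)(3−2) = (−9)·(−7)·(−2)·1 = −126 ≡ 4, so v_5 = 4^{−1} = 10 (mod 13).
  v = [12, 12, 7, 11, 10].
Step 2: syndromes of r = [0, 3, 1, 5, 8] (all sums mod 13).
  S_0 = Σ v_i r_i = 12·0 + 12·3 + 7·1 + 11·5 + 10·8 = 178 ≡ 9.
  S_1 = Σ v_i α_i r_i = 12·12·0 + 12·10·3 + 7·5·1 + 11·2·5 + 10·3·8 = 745 ≡ 4.
  α_i^2 mod 13 = [1, 9, 12, 4, 9].
  S_2 = Σ v_i α_i^2 r_i = 12·1·0 + 12·9·3 + 7·12·1 + 11·4·5 + 10·9·8 = 1348 ≡ 9.
  S = (9, 4, 9) ≠ 0, so r is not a codeword (an error is present).
Step 3: locate the error. For a single error e at position i, S_ℓ = v_i·e·α_i^ℓ, so α_err = S_1/S_0.
  S_0^{−1} = 9^{−1} = 3 (mod 13), so α_err = 4·3 = 12 ≡ 12 = α_1. Error position i = 1.
  Consistency check: S_2/S_1 = 9·10 = 90 ≡ 12 = α_err ✓ (single-error assumption holds).
Step 4: error magnitude e = S_0/v_1 = S_0·∏_{j≠1}(α_1 − α_j) = 9·12 = 108 ≡ 4 (mod 13).
Step 5: correct position 1: c_1 = r_1 − e = 0 − 4 ≡ 9 (mod 13). Hence c = [9, 3, 1, 5, 8].
  Check: interpolating c through the α_i gives m(x) = 12 + 3·x (degree < 2) with m(α_i) = c_i for every i, so c is indeed a codeword.


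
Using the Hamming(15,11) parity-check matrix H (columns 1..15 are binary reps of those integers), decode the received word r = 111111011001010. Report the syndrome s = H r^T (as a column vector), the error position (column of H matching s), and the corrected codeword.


s = (0, 1, 0, 0)^T, error position = 4, corrected codeword c = 111011011001010

Compute s = H r^T mod 2 one row at a time:
  s_1 = 1 + 1 + 0 + 0 + 1 + 0 + 1 + 0 = 4 ≡ 0 (mod 2).
  s_2 = 1 + 1 + 1 + 0 + 1 + 0 + 1 + 0 = 5 ≡ 1 (mod 2).
  s_3 = 1 + 1 + 1 + 0 + 0 + 0 + 1 + 0 = 4 ≡ 0 (mod 2).
  s_4 = 1 + 1 + 1 + 0 + 1 + 0 + 0 + 0 = 4 ≡ 0 (mod 2).
s = (0, 1, 0, 0)^T — this equals column 4 of H (binary 0100), so error is at position 4.
Correct: flip bit 4 of r = 111111011001010 to get c = 111011011001010.


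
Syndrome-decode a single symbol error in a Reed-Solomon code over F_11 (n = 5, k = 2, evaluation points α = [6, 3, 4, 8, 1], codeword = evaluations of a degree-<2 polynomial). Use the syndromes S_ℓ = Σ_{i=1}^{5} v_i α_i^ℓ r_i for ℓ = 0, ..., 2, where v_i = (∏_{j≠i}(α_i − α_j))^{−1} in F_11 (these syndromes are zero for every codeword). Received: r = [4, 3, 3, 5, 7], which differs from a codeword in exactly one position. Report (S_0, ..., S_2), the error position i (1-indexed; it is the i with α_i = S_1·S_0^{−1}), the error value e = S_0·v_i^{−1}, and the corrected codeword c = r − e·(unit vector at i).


S = (2, 6, 7), error at position 2, error magnitude e = 6, c = [4, 8, 3, 5, 7].

Step 1: column multipliers v_i = (∏_{j≠i}(α_i − α_j))^{−1} mod 11.
  i = 1 (α = 6): (6−3)(6−4)(6−8)(6−1) = 3·2·(−2)·5 = −60 ≡ 6, so v_1 = 6^{−1} = 2 (mod 11).
  i = 2 (α = 3): (3−6)(3−4)(3−8)(3−1) = (−3)·(−1)·(−5)·2 = −30 ≡ 3, so v_2 = 3^{−1} = 4 (mod 11).
  i = 3 (α = 4): (4−6)(4−3)(4−8)(4−1) = (−2)·1·(−4)·3 = 24 ≡ 2, so v_3 = 2^{−1} = 6 (mod 11).
  i = 4 (α = 8): (8−6)(8−3)(8−4)(8−1) = 2·5·4·7 = 280 ≡ 5, so v_4 = 5^{−1} = 9 (mod 11).
  i = 5 (α = 1): (1−6)(1−3)(1−4)(1−8) = (−5)·(−2)·(−3)·(−7) = 210 ≡ 1, so v_5 = 1^{−1} = 1 (mod 11).
  v = [2, 4, 6, 9, 1].
Step 2: syndromes of r = [4, 3, 3, 5, 7] (all sums mod 11).
  S_0 = Σ v_i r_i = 2·4 + 4·3 + 6·3 + 9·5 + 1·7 = 90 ≡ 2.
  S_1 = Σ v_i α_i r_i = 2·6·4 + 4·3·3 + 6·4·3 + 9·8·5 + 1·1·7 = 523 ≡ 6.
  α_i^2 mod 11 = [3, 9, 5, 9, 1].
  S_2 = Σ v_i α_i^2 r_i = 2·3·4 + 4·9·3 + 6·5·3 + 9·9·5 + 1·1·7 = 634 ≡ 7.
  S = (2, 6, 7) ≠ 0, so r is not a codeword (an error is present).
Step 3: locate the error. For a single error e at position i, S_ℓ = v_i·e·α_i^ℓ, so α_err = S_1/S_0.
  S_0^{−1} = 2^{−1} = 6 (mod 11), so α_err = 6·6 = 36 ≡ 3 = α_2. Error position i = 2.
  Consistency check: S_2/S_1 = 7·2 = 14 ≡ 3 = α_err ✓ (single-error assumption holds).
Step 4: error magnitude e = S_0/v_2 = S_0·∏_{j≠2}(α_2 − α_j) = 2·3 = 6 ≡ 6 (mod 11).
Step 5: correct position 2: c_2 = r_2 − e = 3 − 6 ≡ 8 (mod 11). Hence c = [4, 8, 3, 5, 7].
  Check: interpolating c through the α_i gives m(x) = 1 + 6·x (degree < 2) with m(α_i) = c_i for every i, so c is indeed a codeword.


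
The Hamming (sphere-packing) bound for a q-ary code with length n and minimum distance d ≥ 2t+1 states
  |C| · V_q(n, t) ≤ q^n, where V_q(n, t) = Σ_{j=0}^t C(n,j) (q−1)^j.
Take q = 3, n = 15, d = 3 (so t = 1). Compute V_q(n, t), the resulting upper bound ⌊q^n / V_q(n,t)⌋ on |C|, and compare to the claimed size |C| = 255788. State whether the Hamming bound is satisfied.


V_q(n, t) = 31, q^n = 14348907, Hamming bound = 462867, |C| = 255788 ≤ bound (satisfied).

Step 1: Compute V_q(n, t) = Σ_{j=0}^1 C(n, j) (q−1)^j.
  j = 0: C(15,0)·(2)^0 = 1·1 = 1.
  j = 1: C(15,1)·(2)^1 = 15·2 = 30.
  V_q(n, t) = 1 + 30 = 31.
Step 2: q^n = 3^15 = 14348907.
Step 3: Hamming bound ⌊q^n / V_q(n,t)⌋ = ⌊14348907/31⌋ = 462867.
Step 4: Compare |C| = 255788 to 462867: satisfied.
The claimed |C| lies below the Hamming bound.


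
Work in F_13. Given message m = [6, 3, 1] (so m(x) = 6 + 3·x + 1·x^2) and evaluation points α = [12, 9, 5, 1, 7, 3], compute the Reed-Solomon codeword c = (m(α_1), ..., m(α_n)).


c = [4, 10, 7, 10, 11, 11]

Message polynomial: m(x) = 6 + 3·x + 1·x^2 (mod 13).
For each evaluation point α_i, compute m(α_i) mod 13:
  α_1 = 12: Horner steps 1 → 2 → 4, so m(12) = 4.
  α_2 = 9: Horner steps 1 → 12 → 10, so m(9) = 10.
  α_3 = 5: Horner steps 1 → 8 → 7, so m(5) = 7.
  α_4 = 1: Horner steps 1 → 4 → 10, so m(1) = 10.
  α_5 = 7: Horner steps 1 → 10 → 11, so m(7) = 11.
  α_6 = 3: Horner steps 1 → 6 → 11, so m(3) = 11.
Codeword c = [4, 10, 7, 10, 11, 11] ∈ F_13^6.


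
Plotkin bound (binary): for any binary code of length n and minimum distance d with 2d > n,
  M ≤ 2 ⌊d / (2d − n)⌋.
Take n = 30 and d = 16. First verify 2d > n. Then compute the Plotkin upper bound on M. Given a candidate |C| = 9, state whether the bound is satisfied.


Plotkin bound M ≤ 16; given |C| = 9 ≤ bound (satisfied).

Check applicability: 2d = 32, n = 30.
2d − n = 2 > 0, so Plotkin applies.
Compute d/(2d−n) = 16/2 ≈ 8.0000.
⌊d/(2d−n)⌋ = 8.
Plotkin bound: M ≤ 2·8 = 16.
Given |C| = 9, check: satisfied.
This |C| is below the Plotkin bound.


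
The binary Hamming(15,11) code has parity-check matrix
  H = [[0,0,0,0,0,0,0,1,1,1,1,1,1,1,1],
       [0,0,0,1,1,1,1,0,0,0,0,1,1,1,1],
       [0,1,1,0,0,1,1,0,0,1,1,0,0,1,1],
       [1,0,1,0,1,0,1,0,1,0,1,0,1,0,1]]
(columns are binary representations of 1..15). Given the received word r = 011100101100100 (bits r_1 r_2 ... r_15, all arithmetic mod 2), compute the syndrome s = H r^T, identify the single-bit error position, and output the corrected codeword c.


s = (1, 1, 0, 0)^T, error position = 12, corrected codeword c = 011100101101100

Compute s = H r^T mod 2 one row at a time:
  s_1 = 0 + 1 + 1 + 0 + 0 + 1 + 0 + 0 = 3 ≡ 1 (mod 2).
  s_2 = 1 + 0 + 0 + 1 + 0 + 1 + 0 + 0 = 3 ≡ 1 (mod 2).
  s_3 = 1 + 1 + 0 + 1 + 1 + 0 + 0 + 0 = 4 ≡ 0 (mod 2).
  s_4 = 0 + 1 + 0 + 1 + 1 + 0 + 1 + 0 = 4 ≡ 0 (mod 2).
s = (1, 1, 0, 0)^T — this equals column 12 of H (binary 1100), so error is at position 12.
Correct: flip bit 12 of r = 011100101100100 to get c = 011100101101100.


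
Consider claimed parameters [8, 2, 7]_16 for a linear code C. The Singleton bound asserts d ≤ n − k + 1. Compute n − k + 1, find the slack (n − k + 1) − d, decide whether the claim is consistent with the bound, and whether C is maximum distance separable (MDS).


Singleton RHS = n − k + 1 = 7, slack = 0, bound satisfied, MDS.

Singleton bound: d ≤ n − k + 1.
Here n = 8, k = 2, so n − k + 1 = 7.
Given d = 7, check d ≤ 7: YES.
Slack = (n − k + 1) − d = 0.
The code is MDS (slack = 0).
Description: the claimed parameters are [8, 2, 7]_16; such a code would be MDS (meets Singleton bound).


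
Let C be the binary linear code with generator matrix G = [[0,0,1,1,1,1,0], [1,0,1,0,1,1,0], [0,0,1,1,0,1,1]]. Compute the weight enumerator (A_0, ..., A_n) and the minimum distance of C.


Weight distribution: A_0 = 1, A_2 = 2, A_4 = 5. Minimum distance d = 2.

Enumerate all 2^3 = 8 messages m ∈ F_2^3.
For each, compute codeword c = mG in F_2^7, then tally its weight.
  m = 000 → c = 0000000, weight = 0.
  m = 100 → c = 0011110, weight = 4.
  m = 010 → c = 1010110, weight = 4.
  m = 110 → c = 1001000, weight = 2.
  m = 001 → c = 0011011, weight = 4.
  m = 101 → c = 0000101, weight = 2.
  m = 011 → c = 1001101, weight = 4.
  m = 111 → c = 1010011, weight = 4.
Tally weights:
  weight 0: 1 codewords.
  weight 2: 2 codewords.
  weight 4: 5 codewords.
Minimum distance d = smallest w > 0 with A_w > 0 = 2.
Sanity: Σ A_w = 8 = 2^3 = 8 ✓.


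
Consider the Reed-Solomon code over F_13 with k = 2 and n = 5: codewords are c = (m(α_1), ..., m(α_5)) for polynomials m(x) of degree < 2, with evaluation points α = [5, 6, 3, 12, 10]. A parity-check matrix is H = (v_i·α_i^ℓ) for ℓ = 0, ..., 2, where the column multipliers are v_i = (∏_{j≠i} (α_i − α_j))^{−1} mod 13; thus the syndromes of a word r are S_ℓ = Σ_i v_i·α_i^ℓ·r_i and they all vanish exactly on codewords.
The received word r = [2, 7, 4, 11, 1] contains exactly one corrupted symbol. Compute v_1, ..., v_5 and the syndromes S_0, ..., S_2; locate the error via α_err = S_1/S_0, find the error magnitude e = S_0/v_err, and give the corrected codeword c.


S = (12, 10, 4), error at position 3, error magnitude e = 12, c = [2, 7, 5, 11, 1].

Step 1: column multipliers v_i = (∏_{j≠i}(α_i − α_j))^{−1} mod 13.
  i = 1 (α = 5): (5−6)(5−3)(5−12)(5−10) = (−1)·2·(−7)·(−5) = −70 ≡ 8, so v_1 = 8^{−1} = 5 (mod 13).
  i = 2 (α = 6): (6−5)(6−3)(6−12)(6−10) = 1·3·(−6)·(−4) = 72 ≡ 7, so v_2 = 7^{−1} = 2 (mod 13).
  i = 3 (α = 3): (3−5)(3−6)(3−12)(3−10) = (−2)·(−3)·(−9)·(−7) = 378 ≡ 1, so v_3 = 1^{−1} = 1 (mod 13).
  i = 4 (α = 12): (12−5)(12−6)(12−3)(12−10) = 7·6·9·2 = 756 ≡ 2, so v_4 = 2^{−1} = 7 (mod 13).
  i = 5 (α = 10): (10−5)(10−6)(10−3)(10−12) = 5·4·7·(−2) = −280 ≡ 6, so v_5 = 6^{−1} = 11 (mod 13).
  v = [5, 2, 1, 7, 11].
Step 2: syndromes of r = [2, 7, 4, 11, 1] (all sums mod 13).
  S_0 = Σ v_i r_i = 5·2 + 2·7 + 1·4 + 7·11 + 11·1 = 116 ≡ 12.
  S_1 = Σ v_i α_i r_i = 5·5·2 + 2·6·7 + 1·3·4 + 7·12·11 + 11·10·1 = 1180 ≡ 10.
  α_i^2 mod 13 = [12, 10, 9, 1, 9].
  S_2 = Σ v_i α_i^2 r_i = 5·12·2 + 2·10·7 + 1·9·4 + 7·1·11 + 11·9·1 = 472 ≡ 4.
  S = (12, 10, 4) ≠ 0, so r is not a codeword (an error is present).
Step 3: locate the error. For a single error e at position i, S_ℓ = v_i·e·α_i^ℓ, so α_err = S_1/S_0.
  S_0^{−1} = 12^{−1} = 12 (mod 13), so α_err = 10·12 = 120 ≡ 3 = α_3. Error position i = 3.
  Consistency check: S_2/S_1 = 4·4 = 16 ≡ 3 = α_err ✓ (single-error assumption holds).
Step 4: error magnitude e = S_0/v_3 = S_0·∏_{j≠3}(α_3 − α_j) = 12·1 = 12 ≡ 12 (mod 13).
Step 5: correct position 3: c_3 = r_3 − e = 4 − 12 ≡ 5 (mod 13). Hence c = [2, 7, 5, 11, 1].
  Check: interpolating c through the α_i gives m(x) = 3 + 5·x (degree < 2) with m(α_i) = c_i for every i, so c is indeed a codeword.


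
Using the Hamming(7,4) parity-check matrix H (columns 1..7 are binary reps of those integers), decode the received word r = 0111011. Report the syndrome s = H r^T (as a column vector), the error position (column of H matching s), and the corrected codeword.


s = (1, 0, 0)^T, error position = 4, corrected codeword c = 0110011

Compute s = H r^T mod 2 one row at a time:
  s_1 = 1 + 0 + 1 + 1 = 3 ≡ 1 (mod 2).
  s_2 = 1 + 1 + 1 + 1 = 4 ≡ 0 (mod 2).
  s_3 = 0 + 1 + 0 + 1 = 2 ≡ 0 (mod 2).
s = (1, 0, 0)^T — this equals column 4 of H (binary 100), so error is at position 4.
Correct: flip bit 4 of r = 0111011 to get c = 0110011.


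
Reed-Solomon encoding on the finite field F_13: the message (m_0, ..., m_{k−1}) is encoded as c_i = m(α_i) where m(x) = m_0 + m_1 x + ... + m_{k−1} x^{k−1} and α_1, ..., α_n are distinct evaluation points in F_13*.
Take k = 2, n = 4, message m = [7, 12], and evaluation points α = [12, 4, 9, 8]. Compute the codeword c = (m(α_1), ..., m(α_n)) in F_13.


c = [8, 3, 11, 12]

Message polynomial: m(x) = 7 + 12·x (mod 13).
For each evaluation point α_i, compute m(α_i) mod 13:
  α_1 = 12: Horner steps 12 → 8, so m(12) = 8.
  α_2 = 4: Horner steps 12 → 3, so m(4) = 3.
  α_3 = 9: Horner steps 12 → 11, so m(9) = 11.
  α_4 = 8: Horner steps 12 → 12, so m(8) = 12.
Codeword c = [8, 3, 11, 12] ∈ F_13^4.


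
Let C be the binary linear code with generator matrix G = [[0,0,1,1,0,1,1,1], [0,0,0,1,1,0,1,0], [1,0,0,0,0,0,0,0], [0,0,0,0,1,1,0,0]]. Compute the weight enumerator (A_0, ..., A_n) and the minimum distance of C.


Weight distribution: A_0 = 1, A_1 = 1, A_2 = 2, A_3 = 4, A_4 = 3, A_5 = 3, A_6 = 2. Minimum distance d = 1.

Enumerate all 2^4 = 16 messages m ∈ F_2^4.
For each, compute codeword c = mG in F_2^8, then tally its weight.
  m = 0000 → c = 00000000, weight = 0.
  m = 1000 → c = 00110111, weight = 5.
  m = 0100 → c = 00011010, weight = 3.
  m = 1100 → c = 00101101, weight = 4.
  m = 0010 → c = 10000000, weight = 1.
  m = 1010 → c = 10110111, weight = 6.
  m = 0110 → c = 10011010, weight = 4.
  m = 1110 → c = 10101101, weight = 5.
  m = 0001 → c = 00001100, weight = 2.
  m = 1001 → c = 00111011, weight = 5.
  m = 0101 → c = 00010110, weight = 3.
  m = 1101 → c = 00100001, weight = 2.
  m = 0011 → c = 10001100, weight = 3.
  m = 1011 → c = 10111011, weight = 6.
  m = 0111 → c = 10010110, weight = 4.
  m = 1111 → c = 10100001, weight = 3.
Tally weights:
  weight 0: 1 codewords.
  weight 1: 1 codewords.
  weight 2: 2 codewords.
  weight 3: 4 codewords.
  weight 4: 3 codewords.
  weight 5: 3 codewords.
  weight 6: 2 codewords.
Minimum distance d = smallest w > 0 with A_w > 0 = 1.
Sanity: Σ A_w = 16 = 2^4 = 16 ✓.


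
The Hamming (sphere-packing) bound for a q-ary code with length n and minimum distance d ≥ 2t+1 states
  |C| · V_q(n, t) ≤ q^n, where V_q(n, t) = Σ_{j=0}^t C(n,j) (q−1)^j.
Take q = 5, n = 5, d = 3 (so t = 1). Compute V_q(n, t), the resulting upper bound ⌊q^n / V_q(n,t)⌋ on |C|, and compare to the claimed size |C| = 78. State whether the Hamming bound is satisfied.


V_q(n, t) = 21, q^n = 3125, Hamming bound = 148, |C| = 78 ≤ bound (satisfied).

Step 1: Compute V_q(n, t) = Σ_{j=0}^1 C(n, j) (q−1)^j.
  j = 0: C(5,0)·(4)^0 = 1·1 = 1.
  j = 1: C(5,1)·(4)^1 = 5·4 = 20.
  V_q(n, t) = 1 + 20 = 21.
Step 2: q^n = 5^5 = 3125.
Step 3: Hamming bound ⌊q^n / V_q(n,t)⌋ = ⌊3125/21⌋ = 148.
Step 4: Compare |C| = 78 to 148: satisfied.
The claimed |C| lies below the Hamming bound.


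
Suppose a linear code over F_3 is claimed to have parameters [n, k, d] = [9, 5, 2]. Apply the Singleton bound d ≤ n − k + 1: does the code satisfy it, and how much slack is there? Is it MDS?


Singleton RHS = n − k + 1 = 5, slack = 3, bound satisfied, not MDS.

Singleton bound: d ≤ n − k + 1.
Here n = 9, k = 5, so n − k + 1 = 5.
Given d = 2, check d ≤ 5: YES.
Slack = (n − k + 1) − d = 3.
The code is NOT MDS (slack = 3 > 0).
Description: the claimed parameters are [9, 5, 2]_3; such a code would be non-MDS.


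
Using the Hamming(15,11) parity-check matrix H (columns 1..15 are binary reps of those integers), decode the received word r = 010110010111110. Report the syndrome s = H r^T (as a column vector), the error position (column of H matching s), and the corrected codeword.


s = (0, 1, 0, 1)^T, error position = 5, corrected codeword c = 010100010111110

Compute s = H r^T mod 2 one row at a time:
  s_1 = 1 + 0 + 1 + 1 + 1 + 1 + 1 + 0 = 6 ≡ 0 (mod 2).
  s_2 = 1 + 1 + 0 + 0 + 1 + 1 + 1 + 0 = 5 ≡ 1 (mod 2).
  s_3 = 1 + 0 + 0 + 0 + 1 + 1 + 1 + 0 = 4 ≡ 0 (mod 2).
  s_4 = 0 + 0 + 1 + 0 + 0 + 1 + 1 + 0 = 3 ≡ 1 (mod 2).
s = (0, 1, 0, 1)^T — this equals column 5 of H (binary 0101), so error is at position 5.
Correct: flip bit 5 of r = 010110010111110 to get c = 010100010111110.


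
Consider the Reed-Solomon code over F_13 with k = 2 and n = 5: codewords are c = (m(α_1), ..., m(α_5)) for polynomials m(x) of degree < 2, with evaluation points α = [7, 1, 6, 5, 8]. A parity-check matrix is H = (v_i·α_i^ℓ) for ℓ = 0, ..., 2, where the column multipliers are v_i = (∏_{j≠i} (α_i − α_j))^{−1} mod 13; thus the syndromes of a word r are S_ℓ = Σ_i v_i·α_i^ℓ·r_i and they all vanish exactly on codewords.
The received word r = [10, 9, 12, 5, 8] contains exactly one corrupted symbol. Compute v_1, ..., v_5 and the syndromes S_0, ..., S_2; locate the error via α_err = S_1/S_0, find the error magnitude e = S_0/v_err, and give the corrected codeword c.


S = (2, 10, 11), error at position 4, error magnitude e = 4, c = [10, 9, 12, 1, 8].

Step 1: column multipliers v_i = (∏_{j≠i}(α_i − α_j))^{−1} mod 13.
  i = 1 (α = 7): (7−1)(7−6)(7−5)(7−8) = 6·1·2·(−1) = −12 ≡ 1, so v_1 = 1^{−1} = 1 (mod 13).
  i = 2 (α = 1): (1−7)(1−6)(1−5)(1−8) = (−6)·(−5)·(−4)·(−7) = 840 ≡ 8, so v_2 = 8^{−1} = 5 (mod 13).
  i = 3 (α = 6): (6−7)(6−1)(6−5)(6−8) = (−1)·5·1·(−2) = 10 ≡ 10, so v_3 = 10^{−1} = 4 (mod 13).
  i = 4 (α = 5): (5−7)(5−1)(5−6)(5−8) = (−2)·4·(−1)·(−3) = −24 ≡ 2, so v_4 = 2^{−1} = 7 (mod 13).
  i = 5 (α = 8): (8−7)(8−1)(8−6)(8−5) = 1·7·2·3 = 42 ≡ 3, so v_5 = 3^{−1} = 9 (mod 13).
  v = [1, 5, 4, 7, 9].
Step 2: syndromes of r = [10, 9, 12, 5, 8] (all sums mod 13).
  S_0 = Σ v_i r_i = 1·10 + 5·9 + 4·12 + 7·5 + 9·8 = 210 ≡ 2.
  S_1 = Σ v_i α_i r_i = 1·7·10 + 5·1·9 + 4·6·12 + 7·5·5 + 9·8·8 = 1154 ≡ 10.
  α_i^2 mod 13 = [10, 1, 10, 12, 12].
  S_2 = Σ v_i α_i^2 r_i = 1·10·10 + 5·1·9 + 4·10·12 + 7·12·5 + 9·12·8 = 1909 ≡ 11.
  S = (2, 10, 11) ≠ 0, so r is not a codeword (an error is present).
Step 3: locate the error. For a single error e at position i, S_ℓ = v_i·e·α_i^ℓ, so α_err = S_1/S_0.
  S_0^{−1} = 2^{−1} = 7 (mod 13), so α_err = 10·7 = 70 ≡ 5 = α_4. Error position i = 4.
  Consistency check: S_2/S_1 = 11·4 = 44 ≡ 5 = α_err ✓ (single-error assumption holds).
Step 4: error magnitude e = S_0/v_4 = S_0·∏_{j≠4}(α_4 − α_j) = 2·2 = 4 ≡ 4 (mod 13).
Step 5: correct position 4: c_4 = r_4 − e = 5 − 4 ≡ 1 (mod 13). Hence c = [10, 9, 12, 1, 8].
  Check: interpolating c through the α_i gives m(x) = 11 + 11·x (degree < 2) with m(α_i) = c_i for every i, so c is indeed a codeword.


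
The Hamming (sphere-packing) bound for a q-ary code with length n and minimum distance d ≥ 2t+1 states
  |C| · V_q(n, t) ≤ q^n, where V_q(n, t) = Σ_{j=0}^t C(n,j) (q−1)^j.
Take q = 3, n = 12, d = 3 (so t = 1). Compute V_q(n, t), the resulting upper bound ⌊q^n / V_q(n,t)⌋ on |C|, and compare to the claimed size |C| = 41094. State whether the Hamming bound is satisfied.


V_q(n, t) = 25, q^n = 531441, Hamming bound = 21257, |C| = 41094 > bound (violated).

Step 1: Compute V_q(n, t) = Σ_{j=0}^1 C(n, j) (q−1)^j.
  j = 0: C(12,0)·(2)^0 = 1·1 = 1.
  j = 1: C(12,1)·(2)^1 = 12·2 = 24.
  V_q(n, t) = 1 + 24 = 25.
Step 2: q^n = 3^12 = 531441.
Step 3: Hamming bound ⌊q^n / V_q(n,t)⌋ = ⌊531441/25⌋ = 21257.
Step 4: Compare |C| = 41094 to 21257: violated.
The claimed |C| lies above the Hamming bound, so no 3-ary code of length 12 with d ≥ 3 can have 41094 codewords.


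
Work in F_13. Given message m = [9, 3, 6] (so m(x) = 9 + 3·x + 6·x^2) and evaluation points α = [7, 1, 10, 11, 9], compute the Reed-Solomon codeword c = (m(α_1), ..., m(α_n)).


c = [12, 5, 2, 1, 2]

Message polynomial: m(x) = 9 + 3·x + 6·x^2 (mod 13).
For each evaluation point α_i, compute m(α_i) mod 13:
  α_1 = 7: Horner steps 6 → 6 → 12, so m(7) = 12.
  α_2 = 1: Horner steps 6 → 9 → 5, so m(1) = 5.
  α_3 = 10: Horner steps 6 → 11 → 2, so m(10) = 2.
  α_4 = 11: Horner steps 6 → 4 → 1, so m(11) = 1.
  α_5 = 9: Horner steps 6 → 5 → 2, so m(9) = 2.
Codeword c = [12, 5, 2, 1, 2] ∈ F_13^5.


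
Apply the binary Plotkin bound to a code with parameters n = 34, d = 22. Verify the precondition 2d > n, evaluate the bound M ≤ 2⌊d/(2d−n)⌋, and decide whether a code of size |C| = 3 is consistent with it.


Plotkin bound M ≤ 4; given |C| = 3 ≤ bound (satisfied).

Check applicability: 2d = 44, n = 34.
2d − n = 10 > 0, so Plotkin applies.
Compute d/(2d−n) = 22/10 ≈ 2.2000.
⌊d/(2d−n)⌋ = 2.
Plotkin bound: M ≤ 2·2 = 4.
Given |C| = 3, check: satisfied.
This |C| is below the Plotkin bound.


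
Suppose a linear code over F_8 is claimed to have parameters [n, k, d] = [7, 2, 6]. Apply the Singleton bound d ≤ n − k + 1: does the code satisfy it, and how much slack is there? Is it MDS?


Singleton RHS = n − k + 1 = 6, slack = 0, bound satisfied, MDS.

Singleton bound: d ≤ n − k + 1.
Here n = 7, k = 2, so n − k + 1 = 6.
Given d = 6, check d ≤ 6: YES.
Slack = (n − k + 1) − d = 0.
The code is MDS (slack = 0).
Description: the claimed parameters are [7, 2, 6]_8; such a code would be MDS (meets Singleton bound).


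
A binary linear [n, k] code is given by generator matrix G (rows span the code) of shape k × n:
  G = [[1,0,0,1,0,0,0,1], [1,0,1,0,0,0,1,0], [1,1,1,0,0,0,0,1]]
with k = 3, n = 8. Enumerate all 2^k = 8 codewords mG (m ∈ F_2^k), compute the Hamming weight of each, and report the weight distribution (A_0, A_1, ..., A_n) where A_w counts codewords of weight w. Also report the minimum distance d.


Weight distribution: A_0 = 1, A_3 = 4, A_4 = 3. Minimum distance d = 3.

Enumerate all 2^3 = 8 messages m ∈ F_2^3.
For each, compute codeword c = mG in F_2^8, then tally its weight.
  m = 000 → c = 00000000, weight = 0.
  m = 100 → c = 10010001, weight = 3.
  m = 010 → c = 10100010, weight = 3.
  m = 110 → c = 00110011, weight = 4.
  m = 001 → c = 11100001, weight = 4.
  m = 101 → c = 01110000, weight = 3.
  m = 011 → c = 01000011, weight = 3.
  m = 111 → c = 11010010, weight = 4.
Tally weights:
  weight 0: 1 codewords.
  weight 3: 4 codewords.
  weight 4: 3 codewords.
Minimum distance d = smallest w > 0 with A_w > 0 = 3.
Sanity: Σ A_w = 8 = 2^3 = 8 ✓.
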